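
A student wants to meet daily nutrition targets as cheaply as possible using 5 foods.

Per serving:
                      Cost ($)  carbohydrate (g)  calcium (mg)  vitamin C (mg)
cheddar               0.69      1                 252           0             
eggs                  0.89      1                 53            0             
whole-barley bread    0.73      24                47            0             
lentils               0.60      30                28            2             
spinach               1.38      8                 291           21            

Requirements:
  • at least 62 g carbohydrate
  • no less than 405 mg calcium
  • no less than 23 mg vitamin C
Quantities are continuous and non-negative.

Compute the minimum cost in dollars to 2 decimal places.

This is a linear program. Let x1 = servings of cheddar, x2 = servings of eggs, x3 = servings of whole-barley bread, x4 = servings of lentils, x5 = servings of spinach.
Minimise 0.69x1 + 0.89x2 + 0.73x3 + 0.6x4 + 1.38x5 with:
  1x1 + 1x2 + 24x3 + 30x4 + 8x5 ≥ 62   (carbohydrate)
  252x1 + 53x2 + 47x3 + 28x4 + 291x5 ≥ 405   (calcium)
  2x4 + 21x5 ≥ 23   (vitamin C)
  x1, x2, x3, x4, x5 ≥ 0.
The minimum-cost mix takes nothing from eggs, whole-barley bread — only cheddar, lentils, spinach. The carbohydrate, calcium, vitamin C requirements are met with equality.
So cheddar = 0.3404 servings, lentils = 1.809 servings, spinach = 0.9229 servings.
Hence cost = 0.69·0.3404 + 0.6·1.809 + 1.38·0.9229 = $2.5939.

$2.59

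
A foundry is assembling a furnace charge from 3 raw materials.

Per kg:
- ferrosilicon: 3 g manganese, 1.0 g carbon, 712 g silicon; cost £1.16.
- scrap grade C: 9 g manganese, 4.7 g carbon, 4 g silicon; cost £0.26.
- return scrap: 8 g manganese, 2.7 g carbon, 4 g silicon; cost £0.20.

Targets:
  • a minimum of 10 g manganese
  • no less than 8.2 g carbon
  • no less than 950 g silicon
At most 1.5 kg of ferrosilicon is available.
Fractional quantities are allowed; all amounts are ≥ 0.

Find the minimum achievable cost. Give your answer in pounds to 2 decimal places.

£1.92

This is a linear program. Let x1 = kg of ferrosilicon, x2 = kg of scrap grade C, x3 = kg of return scrap.
Minimize 1.16x1 + 0.26x2 + 0.2x3 s.t.:
  3x1 + 9x2 + 8x3 ≥ 10   (manganese)
  1x1 + 4.7x2 + 2.7x3 ≥ 8.2   (carbon)
  712x1 + 4x2 + 4x3 ≥ 950   (silicon)
  x1 ≤ 1.5
  x1, x2, x3 ≥ 0.
At the optimum only ferrosilicon, scrap grade C are positive (return scrap = 0). The carbon and silicon requirements are met with equality.
So ferrosilicon = 1.326 kg, scrap grade C = 1.463 kg.
Objective = 1.16·1.326 + 0.26·1.463 = 1.9185.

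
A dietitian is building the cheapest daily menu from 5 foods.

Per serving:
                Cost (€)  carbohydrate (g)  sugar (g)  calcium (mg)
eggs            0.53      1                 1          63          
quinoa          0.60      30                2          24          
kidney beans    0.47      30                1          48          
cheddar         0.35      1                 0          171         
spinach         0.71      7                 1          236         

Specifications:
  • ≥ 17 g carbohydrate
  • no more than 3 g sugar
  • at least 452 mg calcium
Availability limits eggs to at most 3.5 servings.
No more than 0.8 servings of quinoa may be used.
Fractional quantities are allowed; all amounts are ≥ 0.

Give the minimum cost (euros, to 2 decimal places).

Treat it as an LP. Let x1 = servings of eggs, x2 = servings of quinoa, x3 = servings of kidney beans, x4 = servings of cheddar, x5 = servings of spinach.
Minimize 0.53x1 + 0.6x2 + 0.47x3 + 0.35x4 + 0.71x5 s.t.:
  1x1 + 30x2 + 30x3 + 1x4 + 7x5 ≥ 17   (carbohydrate)
  1x1 + 2x2 + 1x3 + 1x5 ≤ 3   (sugar)
  63x1 + 24x2 + 48x3 + 171x4 + 236x5 ≥ 452   (calcium)
  x1 ≤ 3.5
  x2 ≤ 0.8
  x1, x2, x3, x4, x5 ≥ 0.
The cheapest feasible vertex uses only kidney beans, cheddar; eggs, quinoa, spinach are not used. Binding constraints: carbohydrate and calcium.
Solving gives x3 = 0.4831, x4 = 2.508.
Total cost: 0.47·0.4831 + 0.35·2.508 = 1.1049.

€1.10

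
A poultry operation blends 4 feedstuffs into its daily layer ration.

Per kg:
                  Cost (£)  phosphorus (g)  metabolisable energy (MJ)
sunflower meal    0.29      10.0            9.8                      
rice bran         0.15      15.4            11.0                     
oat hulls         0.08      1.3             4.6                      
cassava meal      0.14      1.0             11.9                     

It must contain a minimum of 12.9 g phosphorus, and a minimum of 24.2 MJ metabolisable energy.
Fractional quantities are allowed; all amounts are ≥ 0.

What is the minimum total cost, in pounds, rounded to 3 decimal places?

£0.300

Let x1 = kg of sunflower meal, x2 = kg of rice bran, x3 = kg of oat hulls, x4 = kg of cassava meal.
Minimize 0.29x1 + 0.15x2 + 0.08x3 + 0.14x4 s.t.:
  10x1 + 15.4x2 + 1.3x3 + 1x4 ≥ 12.9   (phosphorus)
  9.8x1 + 11x2 + 4.6x3 + 11.9x4 ≥ 24.2   (metabolisable energy)
  x1, x2, x3, x4 ≥ 0.
The cheapest feasible vertex uses only rice bran, cassava meal; sunflower meal, oat hulls are not used. There the phosphorus and metabolisable energy constraints are tight.
Solving gives x2 = 0.7507, x4 = 1.34.
Total cost: 0.15·0.7507 + 0.14·1.34 = 0.30021.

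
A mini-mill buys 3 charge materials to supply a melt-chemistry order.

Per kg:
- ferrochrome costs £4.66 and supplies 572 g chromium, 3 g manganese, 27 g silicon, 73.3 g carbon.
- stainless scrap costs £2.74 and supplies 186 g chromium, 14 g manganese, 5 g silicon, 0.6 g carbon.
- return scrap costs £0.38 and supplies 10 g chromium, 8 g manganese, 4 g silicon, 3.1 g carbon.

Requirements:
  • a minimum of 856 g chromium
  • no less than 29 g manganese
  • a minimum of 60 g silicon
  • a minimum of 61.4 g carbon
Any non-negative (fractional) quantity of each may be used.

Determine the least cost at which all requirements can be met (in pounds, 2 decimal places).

£8.63

This is a linear program. Let x1 = kg of ferrochrome, x2 = kg of stainless scrap, x3 = kg of return scrap.
min 4.66x1 + 2.74x2 + 0.38x3 s.t.:
  572x1 + 186x2 + 10x3 ≥ 856   (chromium)
  3x1 + 14x2 + 8x3 ≥ 29   (manganese)
  27x1 + 5x2 + 4x3 ≥ 60   (silicon)
  73.3x1 + 0.6x2 + 3.1x3 ≥ 61.4   (carbon)
  x1, x2, x3 ≥ 0.
The minimum-cost mix takes nothing from stainless scrap — only ferrochrome, return scrap. The chromium and silicon requirements are met with equality.
That vertex is x1 = 1.399, x3 = 5.554.
Objective = 4.66·1.399 + 0.38·5.554 = 8.6299.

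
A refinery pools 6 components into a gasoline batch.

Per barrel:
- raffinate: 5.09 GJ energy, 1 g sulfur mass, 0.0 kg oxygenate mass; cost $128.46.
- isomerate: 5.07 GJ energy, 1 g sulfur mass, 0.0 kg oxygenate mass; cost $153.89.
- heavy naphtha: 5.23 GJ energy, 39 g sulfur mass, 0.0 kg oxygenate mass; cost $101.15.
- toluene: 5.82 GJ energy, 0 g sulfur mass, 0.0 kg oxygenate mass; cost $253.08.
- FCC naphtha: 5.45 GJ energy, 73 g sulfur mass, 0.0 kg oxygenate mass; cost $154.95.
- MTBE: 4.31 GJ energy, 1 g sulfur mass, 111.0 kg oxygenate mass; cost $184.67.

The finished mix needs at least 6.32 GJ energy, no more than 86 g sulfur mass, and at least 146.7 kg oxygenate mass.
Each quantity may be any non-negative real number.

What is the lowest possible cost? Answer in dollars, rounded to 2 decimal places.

Let x1 = barrels of raffinate, x2 = barrels of isomerate, x3 = barrels of heavy naphtha, x4 = barrels of toluene, x5 = barrels of FCC naphtha, x6 = barrels of MTBE.
Minimise 128.46x1 + 153.89x2 + 101.15x3 + 253.08x4 + 154.95x5 + 184.67x6 with:
  5.09x1 + 5.07x2 + 5.23x3 + 5.82x4 + 5.45x5 + 4.31x6 ≥ 6.32   (energy)
  1x1 + 1x2 + 39x3 + 73x5 + 1x6 ≤ 86   (sulfur mass)
  111x6 ≥ 146.7   (oxygenate mass)
  x1, x2, x3, x4, x5, x6 ≥ 0.
At the optimum only heavy naphtha, MTBE are positive (raffinate, isomerate, toluene, FCC naphtha = 0). There the energy and oxygenate mass constraints are tight.
So heavy naphtha = 0.11928 barrels, MTBE = 1.3216 barrels.
Objective = 101.15·0.11928 + 184.67·1.3216 = 256.12504.

$256.13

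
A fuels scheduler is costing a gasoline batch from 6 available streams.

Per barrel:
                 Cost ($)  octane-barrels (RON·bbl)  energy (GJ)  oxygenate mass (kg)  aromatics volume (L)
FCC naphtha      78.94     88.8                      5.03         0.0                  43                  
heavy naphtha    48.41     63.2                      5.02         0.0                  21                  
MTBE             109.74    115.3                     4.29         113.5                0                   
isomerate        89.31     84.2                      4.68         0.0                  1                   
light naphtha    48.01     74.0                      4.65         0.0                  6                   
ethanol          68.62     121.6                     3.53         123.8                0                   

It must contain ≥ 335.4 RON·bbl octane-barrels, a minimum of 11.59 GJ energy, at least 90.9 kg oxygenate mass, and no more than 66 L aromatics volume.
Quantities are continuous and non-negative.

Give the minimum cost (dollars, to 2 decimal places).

$193.90

This is a linear program. Let x1 = barrels of FCC naphtha, x2 = barrels of heavy naphtha, x3 = barrels of MTBE, x4 = barrels of isomerate, x5 = barrels of light naphtha, x6 = barrels of ethanol.
Minimise 78.94x1 + 48.41x2 + 109.74x3 + 89.31x4 + 48.01x5 + 68.62x6 subject to:
  88.8x1 + 63.2x2 + 115.3x3 + 84.2x4 + 74x5 + 121.6x6 ≥ 335.4   (octane-barrels)
  5.03x1 + 5.02x2 + 4.29x3 + 4.68x4 + 4.65x5 + 3.53x6 ≥ 11.59   (energy)
  113.5x3 + 123.8x6 ≥ 90.9   (oxygenate mass)
  43x1 + 21x2 + 1x4 + 6x5 ≤ 66   (aromatics volume)
  x1, x2, x3, x4, x5, x6 ≥ 0.
The optimal basis is {light naphtha, ethanol}; FCC naphtha, heavy naphtha, MTBE, isomerate drop out. There the octane-barrels and energy constraints are tight.
Solving gives x5 = 0.74085, x6 = 2.3074.
Total cost: 48.01·0.74085 + 68.62·2.3074 = 193.9020.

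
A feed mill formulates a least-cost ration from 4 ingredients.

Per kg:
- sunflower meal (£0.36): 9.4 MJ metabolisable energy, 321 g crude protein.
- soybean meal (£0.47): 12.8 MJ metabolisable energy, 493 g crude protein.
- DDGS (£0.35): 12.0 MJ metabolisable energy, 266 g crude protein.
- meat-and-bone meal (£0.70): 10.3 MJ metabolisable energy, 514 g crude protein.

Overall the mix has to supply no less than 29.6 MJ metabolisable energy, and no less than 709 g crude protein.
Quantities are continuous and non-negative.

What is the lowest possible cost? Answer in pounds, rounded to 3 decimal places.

£0.888

Treat it as an LP. Let x1 = kg of sunflower meal, x2 = kg of soybean meal, x3 = kg of DDGS, x4 = kg of meat-and-bone meal.
min 0.36x1 + 0.47x2 + 0.35x3 + 0.7x4 subject to:
  9.4x1 + 12.8x2 + 12x3 + 10.3x4 ≥ 29.6   (metabolisable energy)
  321x1 + 493x2 + 266x3 + 514x4 ≥ 709   (crude protein)
  x1, x2, x3, x4 ≥ 0.
At the optimum only soybean meal, DDGS are positive (sunflower meal, meat-and-bone meal = 0). Binding constraints: metabolisable energy and crude protein.
So soybean meal = 0.2526 kg, DDGS = 2.197 kg.
Total cost: 0.47·0.2526 + 0.35·2.197 = 0.88767.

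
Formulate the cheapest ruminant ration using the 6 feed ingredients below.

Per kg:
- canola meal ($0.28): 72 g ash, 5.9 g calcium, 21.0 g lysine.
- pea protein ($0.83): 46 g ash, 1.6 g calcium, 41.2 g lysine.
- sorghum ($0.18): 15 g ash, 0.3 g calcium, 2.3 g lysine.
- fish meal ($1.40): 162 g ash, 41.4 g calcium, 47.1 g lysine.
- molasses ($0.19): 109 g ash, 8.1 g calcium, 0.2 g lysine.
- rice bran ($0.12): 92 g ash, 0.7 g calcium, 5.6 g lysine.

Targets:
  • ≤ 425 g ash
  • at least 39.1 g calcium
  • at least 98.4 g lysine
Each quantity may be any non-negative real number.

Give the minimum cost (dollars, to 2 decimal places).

Treat it as an LP. Let x1 = kg of canola meal, x2 = kg of pea protein, x3 = kg of sorghum, x4 = kg of fish meal, x5 = kg of molasses, x6 = kg of rice bran.
min 0.28x1 + 0.83x2 + 0.18x3 + 1.4x4 + 0.19x5 + 0.12x6 subject to:
  72x1 + 46x2 + 15x3 + 162x4 + 109x5 + 92x6 ≤ 425   (ash)
  5.9x1 + 1.6x2 + 0.3x3 + 41.4x4 + 8.1x5 + 0.7x6 ≥ 39.1   (calcium)
  21x1 + 41.2x2 + 2.3x3 + 47.1x4 + 0.2x5 + 5.6x6 ≥ 98.4   (lysine)
  x1, x2, x3, x4, x5, x6 ≥ 0.
The cheapest feasible vertex uses only canola meal, fish meal, molasses; pea protein, sorghum, rice bran are not used. There the ash, calcium, lysine constraints are tight.
So canola meal = 4.284 kg, fish meal = 0.1759 kg, molasses = 0.8082 kg.
Cost = 0.28·4.284 + 1.4·0.1759 + 0.19·0.8082 = 1.5993.

$1.60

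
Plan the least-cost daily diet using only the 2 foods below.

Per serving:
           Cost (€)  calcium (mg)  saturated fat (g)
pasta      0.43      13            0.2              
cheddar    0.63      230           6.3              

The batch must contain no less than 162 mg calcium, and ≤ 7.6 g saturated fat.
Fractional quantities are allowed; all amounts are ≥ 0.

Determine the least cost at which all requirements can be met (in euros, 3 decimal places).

This is a linear program. Let x1 = servings of pasta, x2 = servings of cheddar.
Minimize 0.43x1 + 0.63x2 with:
  13x1 + 230x2 ≥ 162   (calcium)
  0.2x1 + 6.3x2 ≤ 7.6   (saturated fat)
  x1, x2 ≥ 0.
The minimum-cost mix takes nothing from pasta — only cheddar. Binding constraint: calcium.
Optimal quantities: cheddar = 0.7043 servings.
Objective = 0.63·0.7043 = 0.44371.

€0.444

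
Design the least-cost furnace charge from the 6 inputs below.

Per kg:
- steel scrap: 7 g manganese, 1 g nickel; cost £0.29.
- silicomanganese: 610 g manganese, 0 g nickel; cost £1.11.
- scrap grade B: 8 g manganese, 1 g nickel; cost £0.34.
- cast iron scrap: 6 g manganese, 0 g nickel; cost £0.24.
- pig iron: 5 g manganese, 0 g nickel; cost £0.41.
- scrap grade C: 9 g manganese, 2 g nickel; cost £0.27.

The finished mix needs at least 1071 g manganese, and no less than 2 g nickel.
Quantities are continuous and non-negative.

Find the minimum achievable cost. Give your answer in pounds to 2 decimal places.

£2.20

Let x1 = kg of steel scrap, x2 = kg of silicomanganese, x3 = kg of scrap grade B, x4 = kg of cast iron scrap, x5 = kg of pig iron, x6 = kg of scrap grade C.
min 0.29x1 + 1.11x2 + 0.34x3 + 0.24x4 + 0.41x5 + 0.27x6 with:
  7x1 + 610x2 + 8x3 + 6x4 + 5x5 + 9x6 ≥ 1071   (manganese)
  1x1 + 1x3 + 2x6 ≥ 2   (nickel)
  x1, x2, x3, x4, x5, x6 ≥ 0.
The optimal basis is {silicomanganese, scrap grade C}; steel scrap, scrap grade B, cast iron scrap, pig iron drop out. Binding constraints: manganese and nickel.
So silicomanganese = 1.741 kg, scrap grade C = 1 kg.
Hence cost = 1.11·1.741 + 0.27·1 = £2.2025.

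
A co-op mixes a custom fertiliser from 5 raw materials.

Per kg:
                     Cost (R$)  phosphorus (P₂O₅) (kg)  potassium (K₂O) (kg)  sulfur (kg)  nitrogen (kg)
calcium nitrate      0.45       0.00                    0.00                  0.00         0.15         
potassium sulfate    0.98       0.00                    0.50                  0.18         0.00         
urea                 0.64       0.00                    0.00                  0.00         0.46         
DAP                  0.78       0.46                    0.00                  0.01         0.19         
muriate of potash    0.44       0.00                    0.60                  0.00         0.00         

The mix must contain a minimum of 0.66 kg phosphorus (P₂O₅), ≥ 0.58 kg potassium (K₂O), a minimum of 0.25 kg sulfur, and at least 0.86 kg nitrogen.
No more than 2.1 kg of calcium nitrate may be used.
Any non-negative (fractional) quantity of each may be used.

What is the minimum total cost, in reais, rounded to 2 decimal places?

R$3.22

Let x1 = kg of calcium nitrate, x2 = kg of potassium sulfate, x3 = kg of urea, x4 = kg of DAP, x5 = kg of muriate of potash.
Minimise 0.45x1 + 0.98x2 + 0.64x3 + 0.78x4 + 0.44x5 with:
  0.46x4 ≥ 0.66   (phosphorus (P₂O₅))
  0.5x2 + 0.6x5 ≥ 0.58   (potassium (K₂O))
  0.18x2 + 0.01x4 ≥ 0.25   (sulfur)
  0.15x1 + 0.46x3 + 0.19x4 ≥ 0.86   (nitrogen)
  x1 ≤ 2.1
  x1, x2, x3, x4, x5 ≥ 0.
At the optimum only potassium sulfate, urea, DAP are positive (calcium nitrate, muriate of potash = 0). There the phosphorus (P₂O₅), sulfur, nitrogen constraints are tight.
Optimal quantities: potassium sulfate = 1.309 kg, urea = 1.277 kg, DAP = 1.435 kg.
Total cost: 0.98·1.309 + 0.64·1.277 + 0.78·1.435 = 3.2194.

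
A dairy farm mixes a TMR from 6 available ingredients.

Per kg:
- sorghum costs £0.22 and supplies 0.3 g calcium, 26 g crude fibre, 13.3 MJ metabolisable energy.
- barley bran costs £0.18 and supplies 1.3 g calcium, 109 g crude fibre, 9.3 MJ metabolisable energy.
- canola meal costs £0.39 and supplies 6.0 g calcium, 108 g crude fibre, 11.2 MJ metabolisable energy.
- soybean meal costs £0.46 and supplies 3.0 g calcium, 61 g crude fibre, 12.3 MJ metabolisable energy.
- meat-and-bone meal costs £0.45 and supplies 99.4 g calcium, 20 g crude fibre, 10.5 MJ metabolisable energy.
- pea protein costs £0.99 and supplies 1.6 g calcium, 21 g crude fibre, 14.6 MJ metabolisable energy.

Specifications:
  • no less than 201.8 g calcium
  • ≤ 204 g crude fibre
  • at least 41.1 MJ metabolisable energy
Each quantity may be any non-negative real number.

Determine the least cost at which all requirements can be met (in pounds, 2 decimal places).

Let x1 = kg of sorghum, x2 = kg of barley bran, x3 = kg of canola meal, x4 = kg of soybean meal, x5 = kg of meat-and-bone meal, x6 = kg of pea protein.
Minimize 0.22x1 + 0.18x2 + 0.39x3 + 0.46x4 + 0.45x5 + 0.99x6 with:
  0.3x1 + 1.3x2 + 6x3 + 3x4 + 99.4x5 + 1.6x6 ≥ 201.8   (calcium)
  26x1 + 109x2 + 108x3 + 61x4 + 20x5 + 21x6 ≤ 204   (crude fibre)
  13.3x1 + 9.3x2 + 11.2x3 + 12.3x4 + 10.5x5 + 14.6x6 ≥ 41.1   (metabolisable energy)
  x1, x2, x3, x4, x5, x6 ≥ 0.
The optimal basis is {sorghum, meat-and-bone meal}; barley bran, canola meal, soybean meal, pea protein drop out. The calcium and metabolisable energy requirements are met with equality.
Optimal quantities: sorghum = 1.491 kg, meat-and-bone meal = 2.026 kg.
Objective = 0.22·1.491 + 0.45·2.026 = 1.2397.

£1.24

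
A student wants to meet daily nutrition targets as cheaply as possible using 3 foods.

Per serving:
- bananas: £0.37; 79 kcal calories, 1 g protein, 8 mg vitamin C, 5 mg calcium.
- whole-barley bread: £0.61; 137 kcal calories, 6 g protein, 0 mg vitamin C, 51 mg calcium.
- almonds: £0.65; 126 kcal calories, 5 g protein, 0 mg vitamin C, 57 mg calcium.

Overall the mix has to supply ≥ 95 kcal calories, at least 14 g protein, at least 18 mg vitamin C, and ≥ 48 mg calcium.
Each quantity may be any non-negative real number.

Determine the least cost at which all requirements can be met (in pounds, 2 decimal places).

Let x1 = servings of bananas, x2 = servings of whole-barley bread, x3 = servings of almonds.
Minimise 0.37x1 + 0.61x2 + 0.65x3 s.t.:
  79x1 + 137x2 + 126x3 ≥ 95   (calories)
  1x1 + 6x2 + 5x3 ≥ 14   (protein)
  8x1 ≥ 18   (vitamin C)
  5x1 + 51x2 + 57x3 ≥ 48   (calcium)
  x1, x2, x3 ≥ 0.
The cheapest feasible vertex uses only bananas, whole-barley bread; almonds is not used. Binding constraints: protein and vitamin C.
So bananas = 2.25 servings, whole-barley bread = 1.958 servings.
Objective = 0.37·2.25 + 0.61·1.958 = 2.0269.

£2.03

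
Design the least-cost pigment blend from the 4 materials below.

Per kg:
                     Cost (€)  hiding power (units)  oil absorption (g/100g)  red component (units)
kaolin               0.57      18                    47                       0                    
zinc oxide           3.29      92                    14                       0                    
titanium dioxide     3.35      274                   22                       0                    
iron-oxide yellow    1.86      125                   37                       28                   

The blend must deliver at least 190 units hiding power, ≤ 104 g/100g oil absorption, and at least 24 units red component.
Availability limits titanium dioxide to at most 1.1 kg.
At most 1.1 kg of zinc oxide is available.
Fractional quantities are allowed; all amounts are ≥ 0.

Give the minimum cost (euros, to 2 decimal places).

€2.61

Let x1 = kg of kaolin, x2 = kg of zinc oxide, x3 = kg of titanium dioxide, x4 = kg of iron-oxide yellow.
Minimize 0.57x1 + 3.29x2 + 3.35x3 + 1.86x4 subject to:
  18x1 + 92x2 + 274x3 + 125x4 ≥ 190   (hiding power)
  47x1 + 14x2 + 22x3 + 37x4 ≤ 104   (oil absorption)
  28x4 ≥ 24   (red component)
  x3 ≤ 1.1
  x2 ≤ 1.1
  x1, x2, x3, x4 ≥ 0.
At the optimum only titanium dioxide, iron-oxide yellow are positive (kaolin, zinc oxide = 0). There the hiding power and red component constraints are tight.
So titanium dioxide = 0.3024 kg, iron-oxide yellow = 0.8571 kg.
Total cost: 3.35·0.3024 + 1.86·0.8571 = 2.6072.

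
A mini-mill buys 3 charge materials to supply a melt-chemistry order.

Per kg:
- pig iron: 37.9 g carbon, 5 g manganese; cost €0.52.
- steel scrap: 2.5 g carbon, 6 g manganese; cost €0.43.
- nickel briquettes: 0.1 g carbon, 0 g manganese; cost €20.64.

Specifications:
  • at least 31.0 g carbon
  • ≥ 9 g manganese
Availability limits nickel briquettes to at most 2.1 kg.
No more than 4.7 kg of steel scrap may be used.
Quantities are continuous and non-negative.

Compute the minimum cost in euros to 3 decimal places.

Set it up as a linear program. Let x1 = kg of pig iron, x2 = kg of steel scrap, x3 = kg of nickel briquettes.
Minimize 0.52x1 + 0.43x2 + 20.64x3 subject to:
  37.9x1 + 2.5x2 + 0.1x3 ≥ 31   (carbon)
  5x1 + 6x2 ≥ 9   (manganese)
  x3 ≤ 2.1
  x2 ≤ 4.7
  x1, x2, x3 ≥ 0.
The optimal basis is {pig iron, steel scrap}; nickel briquettes drops out. There the carbon and manganese constraints are tight.
Solving gives x1 = 0.7608, x2 = 0.866.
Objective = 0.52·0.7608 + 0.43·0.866 = 0.76800.

€0.768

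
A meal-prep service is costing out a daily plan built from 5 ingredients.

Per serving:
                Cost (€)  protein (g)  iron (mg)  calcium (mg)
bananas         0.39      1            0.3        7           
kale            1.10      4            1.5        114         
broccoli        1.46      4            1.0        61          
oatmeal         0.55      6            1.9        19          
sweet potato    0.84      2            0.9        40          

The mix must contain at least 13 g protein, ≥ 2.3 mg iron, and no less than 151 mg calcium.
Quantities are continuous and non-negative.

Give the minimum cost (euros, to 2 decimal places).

Let x1 = servings of bananas, x2 = servings of kale, x3 = servings of broccoli, x4 = servings of oatmeal, x5 = servings of sweet potato.
min 0.39x1 + 1.1x2 + 1.46x3 + 0.55x4 + 0.84x5 with:
  1x1 + 4x2 + 4x3 + 6x4 + 2x5 ≥ 13   (protein)
  0.3x1 + 1.5x2 + 1x3 + 1.9x4 + 0.9x5 ≥ 2.3   (iron)
  7x1 + 114x2 + 61x3 + 19x4 + 40x5 ≥ 151   (calcium)
  x1, x2, x3, x4, x5 ≥ 0.
The cheapest feasible vertex uses only kale, oatmeal; bananas, broccoli, sweet potato are not used. There the protein and calcium constraints are tight.
So kale = 1.084 servings, oatmeal = 1.444 servings.
Total cost: 1.1·1.084 + 0.55·1.444 = 1.9866.

€1.99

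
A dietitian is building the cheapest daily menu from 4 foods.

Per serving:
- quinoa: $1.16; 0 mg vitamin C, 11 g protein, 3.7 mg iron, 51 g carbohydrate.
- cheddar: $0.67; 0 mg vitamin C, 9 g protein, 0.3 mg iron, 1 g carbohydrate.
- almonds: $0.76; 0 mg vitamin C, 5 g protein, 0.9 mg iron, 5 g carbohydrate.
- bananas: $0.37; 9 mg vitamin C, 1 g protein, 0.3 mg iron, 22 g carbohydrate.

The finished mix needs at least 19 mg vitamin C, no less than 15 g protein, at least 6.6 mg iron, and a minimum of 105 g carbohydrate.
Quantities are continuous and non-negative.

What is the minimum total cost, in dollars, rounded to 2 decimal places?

This is a linear program. Let x1 = servings of quinoa, x2 = servings of cheddar, x3 = servings of almonds, x4 = servings of bananas.
min 1.16x1 + 0.67x2 + 0.76x3 + 0.37x4 s.t.:
  9x4 ≥ 19   (vitamin C)
  11x1 + 9x2 + 5x3 + 1x4 ≥ 15   (protein)
  3.7x1 + 0.3x2 + 0.9x3 + 0.3x4 ≥ 6.6   (iron)
  51x1 + 1x2 + 5x3 + 22x4 ≥ 105   (carbohydrate)
  x1, x2, x3, x4 ≥ 0.
The cheapest feasible vertex uses only quinoa, bananas; cheddar, almonds are not used. The vitamin C and iron requirements are met with equality.
So quinoa = 1.613 servings, bananas = 2.111 servings.
Total cost: 1.16·1.613 + 0.37·2.111 = 2.6522.

$2.65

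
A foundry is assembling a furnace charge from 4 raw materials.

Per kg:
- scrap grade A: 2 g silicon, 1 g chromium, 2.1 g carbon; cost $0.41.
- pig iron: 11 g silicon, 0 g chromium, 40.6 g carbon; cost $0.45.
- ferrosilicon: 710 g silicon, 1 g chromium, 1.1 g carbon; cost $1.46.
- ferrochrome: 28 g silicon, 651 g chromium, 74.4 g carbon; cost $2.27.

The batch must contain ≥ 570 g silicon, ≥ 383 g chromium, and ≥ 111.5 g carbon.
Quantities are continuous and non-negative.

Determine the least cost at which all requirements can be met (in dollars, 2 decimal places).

$3.18

Let x1 = kg of scrap grade A, x2 = kg of pig iron, x3 = kg of ferrosilicon, x4 = kg of ferrochrome.
Minimize 0.41x1 + 0.45x2 + 1.46x3 + 2.27x4 s.t.:
  2x1 + 11x2 + 710x3 + 28x4 ≥ 570   (silicon)
  1x1 + 1x3 + 651x4 ≥ 383   (chromium)
  2.1x1 + 40.6x2 + 1.1x3 + 74.4x4 ≥ 111.5   (carbon)
  x1, x2, x3, x4 ≥ 0.
At the optimum only pig iron, ferrosilicon, ferrochrome are positive (scrap grade A = 0). There the silicon, chromium, carbon constraints are tight.
Solving gives x2 = 1.65, x3 = 0.7541, x4 = 0.5872.
Hence cost = 0.45·1.65 + 1.46·0.7541 + 2.27·0.5872 = $3.1764.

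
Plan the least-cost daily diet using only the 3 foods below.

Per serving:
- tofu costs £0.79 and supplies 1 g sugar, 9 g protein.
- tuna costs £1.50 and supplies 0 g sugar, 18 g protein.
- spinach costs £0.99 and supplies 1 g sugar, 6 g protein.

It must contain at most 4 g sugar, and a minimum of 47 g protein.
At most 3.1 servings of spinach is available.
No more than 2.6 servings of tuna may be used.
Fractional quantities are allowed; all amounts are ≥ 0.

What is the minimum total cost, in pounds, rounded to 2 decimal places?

£3.92

Let x1 = servings of tofu, x2 = servings of tuna, x3 = servings of spinach.
Minimize 0.79x1 + 1.5x2 + 0.99x3 s.t.:
  1x1 + 1x3 ≤ 4   (sugar)
  9x1 + 18x2 + 6x3 ≥ 47   (protein)
  x3 ≤ 3.1
  x2 ≤ 2.6
  x1, x2, x3 ≥ 0.
At the optimum only tofu, tuna are positive (spinach = 0). There the protein and the tuna cap constraints are tight.
Optimal quantities: tofu = 0.02222 servings, tuna = 2.6 servings.
Total cost: 0.79·0.02222 + 1.5·2.6 = 3.9176.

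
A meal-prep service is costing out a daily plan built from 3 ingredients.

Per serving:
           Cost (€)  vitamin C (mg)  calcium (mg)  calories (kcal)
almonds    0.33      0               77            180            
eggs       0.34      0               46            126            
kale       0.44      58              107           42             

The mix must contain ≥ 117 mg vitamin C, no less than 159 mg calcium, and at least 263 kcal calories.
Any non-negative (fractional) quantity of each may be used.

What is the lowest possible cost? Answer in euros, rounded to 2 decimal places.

€1.21

Let x1 = servings of almonds, x2 = servings of eggs, x3 = servings of kale.
min 0.33x1 + 0.34x2 + 0.44x3 subject to:
  58x3 ≥ 117   (vitamin C)
  77x1 + 46x2 + 107x3 ≥ 159   (calcium)
  180x1 + 126x2 + 42x3 ≥ 263   (calories)
  x1, x2, x3 ≥ 0.
The cheapest feasible vertex uses only almonds, kale; eggs is not used. There the vitamin C and calories constraints are tight.
Solving gives x1 = 0.9904, x3 = 2.017.
Cost = 0.33·0.9904 + 0.44·2.017 = 1.2143.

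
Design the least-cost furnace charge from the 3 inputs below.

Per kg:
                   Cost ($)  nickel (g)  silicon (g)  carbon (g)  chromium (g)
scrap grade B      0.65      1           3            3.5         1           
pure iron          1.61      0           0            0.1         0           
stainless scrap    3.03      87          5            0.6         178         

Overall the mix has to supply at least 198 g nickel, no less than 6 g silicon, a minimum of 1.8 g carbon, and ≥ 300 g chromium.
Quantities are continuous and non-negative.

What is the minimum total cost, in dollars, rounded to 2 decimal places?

$6.97

This is a linear program. Let x1 = kg of scrap grade B, x2 = kg of pure iron, x3 = kg of stainless scrap.
Minimize 0.65x1 + 1.61x2 + 3.03x3 s.t.:
  1x1 + 87x3 ≥ 198   (nickel)
  3x1 + 5x3 ≥ 6   (silicon)
  3.5x1 + 0.1x2 + 0.6x3 ≥ 1.8   (carbon)
  1x1 + 178x3 ≥ 300   (chromium)
  x1, x2, x3 ≥ 0.
The minimum-cost mix takes nothing from pure iron — only scrap grade B, stainless scrap. There the nickel and carbon constraints are tight.
Optimal quantities: scrap grade B = 0.1244 kg, stainless scrap = 2.274 kg.
Hence cost = 0.65·0.1244 + 3.03·2.274 = $6.9711.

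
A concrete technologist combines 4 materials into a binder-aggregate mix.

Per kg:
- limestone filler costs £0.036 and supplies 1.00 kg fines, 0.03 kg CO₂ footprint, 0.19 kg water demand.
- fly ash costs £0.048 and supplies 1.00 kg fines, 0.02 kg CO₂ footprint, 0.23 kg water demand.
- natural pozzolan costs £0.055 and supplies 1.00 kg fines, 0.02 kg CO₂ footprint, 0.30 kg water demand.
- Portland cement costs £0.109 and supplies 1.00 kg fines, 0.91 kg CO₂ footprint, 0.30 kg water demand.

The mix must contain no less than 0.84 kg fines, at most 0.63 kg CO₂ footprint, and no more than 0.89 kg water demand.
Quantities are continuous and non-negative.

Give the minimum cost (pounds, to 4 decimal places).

This is a linear program. Let x1 = kg of limestone filler, x2 = kg of fly ash, x3 = kg of natural pozzolan, x4 = kg of Portland cement.
Minimize 0.036x1 + 0.048x2 + 0.055x3 + 0.109x4 with:
  1x1 + 1x2 + 1x3 + 1x4 ≥ 0.84   (fines)
  0.03x1 + 0.02x2 + 0.02x3 + 0.91x4 ≤ 0.63   (CO₂ footprint)
  0.19x1 + 0.23x2 + 0.3x3 + 0.3x4 ≤ 0.89   (water demand)
  x1, x2, x3, x4 ≥ 0.
The minimum-cost mix takes nothing from fly ash, natural pozzolan, Portland cement — only limestone filler. Binding constraint: fines.
Optimal quantities: limestone filler = 0.84 kg.
Total cost: 0.036·0.84 = 0.030240.

£0.0302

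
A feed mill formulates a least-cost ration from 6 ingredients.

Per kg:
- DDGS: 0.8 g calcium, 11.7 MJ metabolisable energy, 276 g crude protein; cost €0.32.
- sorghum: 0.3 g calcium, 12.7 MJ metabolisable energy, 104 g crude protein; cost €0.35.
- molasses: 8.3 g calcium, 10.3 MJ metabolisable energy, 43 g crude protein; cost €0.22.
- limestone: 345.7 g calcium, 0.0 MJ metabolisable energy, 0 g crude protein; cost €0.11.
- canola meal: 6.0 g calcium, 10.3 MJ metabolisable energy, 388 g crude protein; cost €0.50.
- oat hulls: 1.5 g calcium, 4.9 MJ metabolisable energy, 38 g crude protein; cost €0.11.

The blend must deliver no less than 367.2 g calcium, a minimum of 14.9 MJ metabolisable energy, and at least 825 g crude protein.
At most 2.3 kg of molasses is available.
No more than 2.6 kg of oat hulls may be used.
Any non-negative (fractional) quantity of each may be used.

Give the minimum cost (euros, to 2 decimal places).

€1.07

Let x1 = kg of DDGS, x2 = kg of sorghum, x3 = kg of molasses, x4 = kg of limestone, x5 = kg of canola meal, x6 = kg of oat hulls.
min 0.32x1 + 0.35x2 + 0.22x3 + 0.11x4 + 0.5x5 + 0.11x6 with:
  0.8x1 + 0.3x2 + 8.3x3 + 345.7x4 + 6x5 + 1.5x6 ≥ 367.2   (calcium)
  11.7x1 + 12.7x2 + 10.3x3 + 10.3x5 + 4.9x6 ≥ 14.9   (metabolisable energy)
  276x1 + 104x2 + 43x3 + 388x5 + 38x6 ≥ 825   (crude protein)
  x3 ≤ 2.3
  x6 ≤ 2.6
  x1, x2, x3, x4, x5, x6 ≥ 0.
The optimal basis is {DDGS, limestone}; sorghum, molasses, canola meal, oat hulls drop out. Binding constraints: calcium and crude protein.
Optimal quantities: DDGS = 2.989 kg, limestone = 1.055 kg.
Objective = 0.32·2.989 + 0.11·1.055 = 1.0725.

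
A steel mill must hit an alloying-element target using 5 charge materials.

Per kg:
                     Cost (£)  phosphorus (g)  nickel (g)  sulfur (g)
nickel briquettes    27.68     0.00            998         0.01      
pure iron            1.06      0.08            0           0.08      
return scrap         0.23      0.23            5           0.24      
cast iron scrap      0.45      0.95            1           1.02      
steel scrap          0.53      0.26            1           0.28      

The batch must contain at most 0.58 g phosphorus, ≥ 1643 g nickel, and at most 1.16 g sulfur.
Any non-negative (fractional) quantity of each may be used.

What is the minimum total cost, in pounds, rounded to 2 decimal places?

£45.57

Treat it as an LP. Let x1 = kg of nickel briquettes, x2 = kg of pure iron, x3 = kg of return scrap, x4 = kg of cast iron scrap, x5 = kg of steel scrap.
min 27.68x1 + 1.06x2 + 0.23x3 + 0.45x4 + 0.53x5 s.t.:
  0.08x2 + 0.23x3 + 0.95x4 + 0.26x5 ≤ 0.58   (phosphorus)
  998x1 + 5x3 + 1x4 + 1x5 ≥ 1643   (nickel)
  0.01x1 + 0.08x2 + 0.24x3 + 1.02x4 + 0.28x5 ≤ 1.16   (sulfur)
  x1, x2, x3, x4, x5 ≥ 0.
The minimum-cost mix takes nothing from pure iron, return scrap, cast iron scrap, steel scrap — only nickel briquettes. There the nickel constraint is tight.
Optimal quantities: nickel briquettes = 1.6463 kg.
Hence cost = 27.68·1.6463 = £45.5696.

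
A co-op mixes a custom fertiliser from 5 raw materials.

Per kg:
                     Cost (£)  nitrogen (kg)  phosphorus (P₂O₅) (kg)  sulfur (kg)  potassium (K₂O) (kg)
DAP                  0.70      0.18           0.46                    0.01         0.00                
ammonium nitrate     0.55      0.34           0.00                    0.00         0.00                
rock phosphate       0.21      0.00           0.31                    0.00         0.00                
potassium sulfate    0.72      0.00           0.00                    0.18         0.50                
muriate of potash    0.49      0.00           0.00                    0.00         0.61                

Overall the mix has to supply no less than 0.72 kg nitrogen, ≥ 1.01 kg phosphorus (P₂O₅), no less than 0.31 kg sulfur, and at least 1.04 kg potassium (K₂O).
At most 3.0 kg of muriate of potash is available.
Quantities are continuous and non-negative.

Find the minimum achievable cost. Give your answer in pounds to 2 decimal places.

This is a linear program. Let x1 = kg of DAP, x2 = kg of ammonium nitrate, x3 = kg of rock phosphate, x4 = kg of potassium sulfate, x5 = kg of muriate of potash.
min 0.7x1 + 0.55x2 + 0.21x3 + 0.72x4 + 0.49x5 with:
  0.18x1 + 0.34x2 ≥ 0.72   (nitrogen)
  0.46x1 + 0.31x3 ≥ 1.01   (phosphorus (P₂O₅))
  0.01x1 + 0.18x4 ≥ 0.31   (sulfur)
  0.5x4 + 0.61x5 ≥ 1.04   (potassium (K₂O))
  x5 ≤ 3
  x1, x2, x3, x4, x5 ≥ 0.
The minimum-cost mix takes nothing from DAP — only ammonium nitrate, rock phosphate, potassium sulfate, muriate of potash. There the nitrogen, phosphorus (P₂O₅), sulfur, potassium (K₂O) constraints are tight.
Optimal quantities: ammonium nitrate = 2.118 kg, rock phosphate = 3.258 kg, potassium sulfate = 1.722 kg, muriate of potash = 0.2933 kg.
Objective = 0.55·2.118 + 0.21·3.258 + 0.72·1.722 + 0.49·0.2933 = 3.2326.

£3.23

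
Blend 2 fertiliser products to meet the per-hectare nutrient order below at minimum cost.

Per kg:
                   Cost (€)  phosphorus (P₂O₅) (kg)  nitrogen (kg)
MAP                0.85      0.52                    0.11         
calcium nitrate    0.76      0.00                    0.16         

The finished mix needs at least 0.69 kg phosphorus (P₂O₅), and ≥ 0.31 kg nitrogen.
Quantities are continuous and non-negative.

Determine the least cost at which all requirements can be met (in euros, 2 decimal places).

€1.91

Let x1 = kg of MAP, x2 = kg of calcium nitrate.
Minimise 0.85x1 + 0.76x2 subject to:
  0.52x1 ≥ 0.69   (phosphorus (P₂O₅))
  0.11x1 + 0.16x2 ≥ 0.31   (nitrogen)
  x1, x2 ≥ 0.
Both inputs are positive at the optimum. There the phosphorus (P₂O₅) and nitrogen constraints are tight.
Optimal quantities: MAP = 1.327 kg, calcium nitrate = 1.025 kg.
Cost = 0.85·1.327 + 0.76·1.025 = 1.9070.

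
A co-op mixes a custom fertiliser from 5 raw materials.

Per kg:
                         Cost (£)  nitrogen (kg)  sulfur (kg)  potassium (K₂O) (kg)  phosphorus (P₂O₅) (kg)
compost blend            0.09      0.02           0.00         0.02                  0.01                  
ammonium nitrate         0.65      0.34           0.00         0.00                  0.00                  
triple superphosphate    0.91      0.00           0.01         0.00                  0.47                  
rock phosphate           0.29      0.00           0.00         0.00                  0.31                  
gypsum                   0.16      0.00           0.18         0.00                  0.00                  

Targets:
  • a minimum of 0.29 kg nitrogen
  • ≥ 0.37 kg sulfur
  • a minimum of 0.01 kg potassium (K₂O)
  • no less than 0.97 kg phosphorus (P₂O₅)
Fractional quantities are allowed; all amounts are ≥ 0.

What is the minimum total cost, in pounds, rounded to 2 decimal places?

£1.81

Set it up as a linear program. Let x1 = kg of compost blend, x2 = kg of ammonium nitrate, x3 = kg of triple superphosphate, x4 = kg of rock phosphate, x5 = kg of gypsum.
Minimise 0.09x1 + 0.65x2 + 0.91x3 + 0.29x4 + 0.16x5 subject to:
  0.02x1 + 0.34x2 ≥ 0.29   (nitrogen)
  0.01x3 + 0.18x5 ≥ 0.37   (sulfur)
  0.02x1 ≥ 0.01   (potassium (K₂O))
  0.01x1 + 0.47x3 + 0.31x4 ≥ 0.97   (phosphorus (P₂O₅))
  x1, x2, x3, x4, x5 ≥ 0.
At the optimum only compost blend, ammonium nitrate, rock phosphate, gypsum are positive (triple superphosphate = 0). There the nitrogen, sulfur, potassium (K₂O), phosphorus (P₂O₅) constraints are tight.
Solving gives x1 = 0.5, x2 = 0.8235, x4 = 3.113, x5 = 2.056.
Objective = 0.09·0.5 + 0.65·0.8235 + 0.29·3.113 + 0.16·2.056 = 1.8120.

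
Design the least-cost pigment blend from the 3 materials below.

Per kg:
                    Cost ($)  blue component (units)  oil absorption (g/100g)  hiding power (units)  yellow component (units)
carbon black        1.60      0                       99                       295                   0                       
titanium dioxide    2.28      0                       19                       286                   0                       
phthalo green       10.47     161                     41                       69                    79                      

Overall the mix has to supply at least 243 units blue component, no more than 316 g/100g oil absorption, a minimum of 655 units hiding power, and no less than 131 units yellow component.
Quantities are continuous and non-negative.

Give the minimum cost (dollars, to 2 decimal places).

Let x1 = kg of carbon black, x2 = kg of titanium dioxide, x3 = kg of phthalo green.
min 1.6x1 + 2.28x2 + 10.47x3 s.t.:
  161x3 ≥ 243   (blue component)
  99x1 + 19x2 + 41x3 ≤ 316   (oil absorption)
  295x1 + 286x2 + 69x3 ≥ 655   (hiding power)
  79x3 ≥ 131   (yellow component)
  x1, x2, x3 ≥ 0.
The minimum-cost mix takes nothing from titanium dioxide — only carbon black, phthalo green. Binding constraints: hiding power and yellow component.
That vertex is x1 = 1.832, x3 = 1.658.
Objective = 1.6·1.832 + 10.47·1.658 = 20.2905.

$20.29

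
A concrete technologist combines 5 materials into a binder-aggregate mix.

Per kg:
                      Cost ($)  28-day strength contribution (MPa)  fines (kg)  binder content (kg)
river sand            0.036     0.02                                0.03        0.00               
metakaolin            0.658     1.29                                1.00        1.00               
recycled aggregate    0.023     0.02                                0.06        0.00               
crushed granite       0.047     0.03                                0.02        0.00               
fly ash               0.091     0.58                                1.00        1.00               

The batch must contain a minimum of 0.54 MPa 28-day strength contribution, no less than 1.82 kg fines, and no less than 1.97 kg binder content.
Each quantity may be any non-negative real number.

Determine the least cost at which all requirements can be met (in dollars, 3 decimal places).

$0.179

Treat it as an LP. Let x1 = kg of river sand, x2 = kg of metakaolin, x3 = kg of recycled aggregate, x4 = kg of crushed granite, x5 = kg of fly ash.
min 0.036x1 + 0.658x2 + 0.023x3 + 0.047x4 + 0.091x5 with:
  0.02x1 + 1.29x2 + 0.02x3 + 0.03x4 + 0.58x5 ≥ 0.54   (28-day strength contribution)
  0.03x1 + 1x2 + 0.06x3 + 0.02x4 + 1x5 ≥ 1.82   (fines)
  1x2 + 1x5 ≥ 1.97   (binder content)
  x1, x2, x3, x4, x5 ≥ 0.
The minimum-cost mix takes nothing from river sand, metakaolin, recycled aggregate, crushed granite — only fly ash. The binder content requirement is met with equality.
Optimal quantities: fly ash = 1.97 kg.
Total cost: 0.091·1.97 = 0.17927.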